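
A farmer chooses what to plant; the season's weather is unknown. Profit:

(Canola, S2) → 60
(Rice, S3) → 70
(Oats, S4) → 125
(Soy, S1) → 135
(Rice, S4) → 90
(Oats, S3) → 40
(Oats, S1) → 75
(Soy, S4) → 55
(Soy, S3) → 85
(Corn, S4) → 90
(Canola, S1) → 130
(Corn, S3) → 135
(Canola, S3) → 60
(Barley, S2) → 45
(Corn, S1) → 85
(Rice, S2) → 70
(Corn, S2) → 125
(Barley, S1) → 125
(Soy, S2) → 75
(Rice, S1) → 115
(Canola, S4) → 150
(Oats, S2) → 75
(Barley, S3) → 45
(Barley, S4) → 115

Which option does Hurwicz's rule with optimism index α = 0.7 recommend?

Canola

Canola: 0.7·150 + 0.3·60 = 123
Rice: 0.7·115 + 0.3·70 = 101.5
Soy: 0.7·135 + 0.3·55 = 111
Oats: 0.7·125 + 0.3·40 = 99.5
Barley: 0.7·125 + 0.3·45 = 101
Corn: 0.7·135 + 0.3·85 = 120
Highest Hurwicz score = 123 → Canola.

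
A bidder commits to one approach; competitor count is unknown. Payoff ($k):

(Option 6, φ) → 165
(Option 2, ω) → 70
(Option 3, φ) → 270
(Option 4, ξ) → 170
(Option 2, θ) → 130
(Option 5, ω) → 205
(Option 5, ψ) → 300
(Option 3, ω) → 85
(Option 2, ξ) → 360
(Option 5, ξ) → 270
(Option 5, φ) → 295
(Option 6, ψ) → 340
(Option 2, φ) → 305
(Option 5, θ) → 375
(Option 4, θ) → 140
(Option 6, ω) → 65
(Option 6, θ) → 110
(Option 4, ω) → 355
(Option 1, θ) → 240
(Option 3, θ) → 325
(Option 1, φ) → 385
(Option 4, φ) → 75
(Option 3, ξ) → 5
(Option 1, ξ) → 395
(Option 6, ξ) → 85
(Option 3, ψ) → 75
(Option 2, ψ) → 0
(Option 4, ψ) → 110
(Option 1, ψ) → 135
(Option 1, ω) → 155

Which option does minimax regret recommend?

Column bests: θ=375, φ=385, ψ=340, ω=355, ξ=395.
Option 1 regrets: 135, 0, 205, 200, 0 → max 205
Option 2 regrets: 245, 80, 340, 285, 35 → max 340
Option 3 regrets: 50, 115, 265, 270, 390 → max 390
Option 4 regrets: 235, 310, 230, 0, 225 → max 310
Option 5 regrets: 0, 90, 40, 150, 125 → max 150
Option 6 regrets: 265, 220, 0, 290, 310 → max 310
Smallest max regret = 150 → Option 5.

Option 5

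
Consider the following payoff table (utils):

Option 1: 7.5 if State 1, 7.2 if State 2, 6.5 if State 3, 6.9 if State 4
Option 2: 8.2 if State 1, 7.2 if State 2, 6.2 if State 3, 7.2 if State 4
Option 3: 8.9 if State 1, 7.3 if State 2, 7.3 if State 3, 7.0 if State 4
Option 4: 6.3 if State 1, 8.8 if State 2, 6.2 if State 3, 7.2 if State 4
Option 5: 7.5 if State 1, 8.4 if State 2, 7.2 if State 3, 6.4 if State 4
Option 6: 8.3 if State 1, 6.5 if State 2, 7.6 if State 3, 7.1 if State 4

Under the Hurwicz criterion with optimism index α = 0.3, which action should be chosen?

Option 1: 0.3·7.5 + 0.7·6.5 = 6.8
Option 2: 0.3·8.2 + 0.7·6.2 = 6.8
Option 3: 0.3·8.9 + 0.7·7.0 = 7.57
Option 4: 0.3·8.8 + 0.7·6.2 = 6.98
Option 5: 0.3·8.4 + 0.7·6.4 = 7
Option 6: 0.3·8.3 + 0.7·6.5 = 7.04
Highest Hurwicz score = 7.57 → Option 3.

Option 3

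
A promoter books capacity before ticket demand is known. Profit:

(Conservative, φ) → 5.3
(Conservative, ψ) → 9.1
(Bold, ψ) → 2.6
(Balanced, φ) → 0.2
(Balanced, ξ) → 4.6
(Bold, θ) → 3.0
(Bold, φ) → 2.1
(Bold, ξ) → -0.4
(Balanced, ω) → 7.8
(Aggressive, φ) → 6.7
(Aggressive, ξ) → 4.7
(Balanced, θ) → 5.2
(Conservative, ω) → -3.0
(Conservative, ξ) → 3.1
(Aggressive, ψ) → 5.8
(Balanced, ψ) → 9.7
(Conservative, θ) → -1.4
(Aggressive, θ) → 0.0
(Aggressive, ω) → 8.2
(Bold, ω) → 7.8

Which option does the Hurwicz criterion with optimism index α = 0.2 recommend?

Balanced

Conservative: 0.2·9.1 + 0.8·(-3.0) = -0.58
Balanced: 0.2·9.7 + 0.8·0.2 = 2.1
Aggressive: 0.2·8.2 + 0.8·0.0 = 1.64
Bold: 0.2·7.8 + 0.8·(-0.4) = 1.24
Highest Hurwicz score = 2.1 → Balanced.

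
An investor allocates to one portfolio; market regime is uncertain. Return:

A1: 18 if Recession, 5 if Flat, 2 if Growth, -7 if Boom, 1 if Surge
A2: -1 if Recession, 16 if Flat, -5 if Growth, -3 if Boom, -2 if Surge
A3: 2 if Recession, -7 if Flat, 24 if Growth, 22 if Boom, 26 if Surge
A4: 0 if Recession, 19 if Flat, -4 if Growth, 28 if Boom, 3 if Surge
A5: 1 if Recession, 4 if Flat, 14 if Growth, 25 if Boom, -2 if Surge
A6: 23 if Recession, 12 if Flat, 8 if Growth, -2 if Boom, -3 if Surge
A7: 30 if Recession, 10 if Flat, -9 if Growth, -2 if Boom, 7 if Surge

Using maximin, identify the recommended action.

A5

Row minima: A1=-7, A2=-5, A3=-7, A4=-4, A5=-2, A6=-3, A7=-9
Best worst-case = -2 → A5.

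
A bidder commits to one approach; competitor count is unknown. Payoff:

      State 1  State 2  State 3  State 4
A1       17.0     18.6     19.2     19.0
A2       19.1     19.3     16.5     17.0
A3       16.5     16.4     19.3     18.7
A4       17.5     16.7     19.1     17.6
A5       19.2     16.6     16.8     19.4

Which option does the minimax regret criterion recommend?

A1

Column bests: State 1=19.2, State 2=19.3, State 3=19.3, State 4=19.4.
A1 regrets: 2.2, 0.7, 0.1, 0.4 → max 2.2
A2 regrets: 0.1, 0.0, 2.8, 2.4 → max 2.8
A3 regrets: 2.7, 2.9, 0.0, 0.7 → max 2.9
A4 regrets: 1.7, 2.6, 0.2, 1.8 → max 2.6
A5 regrets: 0.0, 2.7, 2.5, 0.0 → max 2.7
Smallest max regret = 2.2 → A1.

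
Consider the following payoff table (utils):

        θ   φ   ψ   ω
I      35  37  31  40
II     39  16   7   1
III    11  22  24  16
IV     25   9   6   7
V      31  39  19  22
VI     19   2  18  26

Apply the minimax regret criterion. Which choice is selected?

I

Column bests: θ=39, φ=39, ψ=31, ω=40.
I regrets: 4, 2, 0, 0 → max 4
II regrets: 0, 23, 24, 39 → max 39
III regrets: 28, 17, 7, 24 → max 28
IV regrets: 14, 30, 25, 33 → max 33
V regrets: 8, 0, 12, 18 → max 18
VI regrets: 20, 37, 13, 14 → max 37
Smallest max regret = 4 → I.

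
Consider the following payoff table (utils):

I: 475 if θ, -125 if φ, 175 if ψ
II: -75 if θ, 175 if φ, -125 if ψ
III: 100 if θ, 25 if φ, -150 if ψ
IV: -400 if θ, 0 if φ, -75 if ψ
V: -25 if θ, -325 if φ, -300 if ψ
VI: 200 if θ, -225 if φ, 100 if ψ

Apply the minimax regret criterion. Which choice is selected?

I

Column bests: θ=475, φ=175, ψ=175.
I regrets: 0, 300, 0 → max 300
II regrets: 550, 0, 300 → max 550
III regrets: 375, 150, 325 → max 375
IV regrets: 875, 175, 250 → max 875
V regrets: 500, 500, 475 → max 500
VI regrets: 275, 400, 75 → max 400
Smallest max regret = 300 → I.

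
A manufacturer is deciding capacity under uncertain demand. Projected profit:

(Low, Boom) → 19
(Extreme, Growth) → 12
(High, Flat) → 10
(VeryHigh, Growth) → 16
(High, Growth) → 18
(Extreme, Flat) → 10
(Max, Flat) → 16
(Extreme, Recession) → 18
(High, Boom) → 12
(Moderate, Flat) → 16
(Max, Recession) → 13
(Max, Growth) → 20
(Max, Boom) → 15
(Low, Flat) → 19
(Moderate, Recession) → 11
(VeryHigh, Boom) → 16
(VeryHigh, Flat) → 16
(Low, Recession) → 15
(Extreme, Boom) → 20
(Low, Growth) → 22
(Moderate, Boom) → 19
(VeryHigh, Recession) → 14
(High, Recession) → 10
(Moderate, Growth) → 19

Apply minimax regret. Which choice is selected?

Low

Column bests: Recession=18, Flat=19, Growth=22, Boom=20.
Low regrets: 3, 0, 0, 1 → max 3
Moderate regrets: 7, 3, 3, 1 → max 7
High regrets: 8, 9, 4, 8 → max 9
VeryHigh regrets: 4, 3, 6, 4 → max 6
Extreme regrets: 0, 9, 10, 0 → max 10
Max regrets: 5, 3, 2, 5 → max 5
Smallest max regret = 3 → Low.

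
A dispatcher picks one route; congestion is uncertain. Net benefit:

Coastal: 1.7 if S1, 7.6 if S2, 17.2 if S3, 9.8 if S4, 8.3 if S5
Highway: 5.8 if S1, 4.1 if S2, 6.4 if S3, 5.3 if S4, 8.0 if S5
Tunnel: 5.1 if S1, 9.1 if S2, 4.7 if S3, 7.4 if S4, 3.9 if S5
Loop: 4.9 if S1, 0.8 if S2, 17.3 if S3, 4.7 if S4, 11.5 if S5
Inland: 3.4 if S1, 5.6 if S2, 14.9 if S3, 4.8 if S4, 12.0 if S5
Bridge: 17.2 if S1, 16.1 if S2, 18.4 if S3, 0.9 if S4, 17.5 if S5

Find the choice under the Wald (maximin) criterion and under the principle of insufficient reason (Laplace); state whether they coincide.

Row minima: Coastal=1.7, Highway=4.1, Tunnel=3.9, Loop=0.8, Inland=3.4, Bridge=0.9
Best worst-case = 4.1 → Highway.
Row averages: Coastal=8.92, Highway=5.92, Tunnel=6.04, Loop=7.84, Inland=8.14, Bridge=14.02
Highest average = 14.02 → Bridge.

maximin → Highway; laplace → Bridge (disagree)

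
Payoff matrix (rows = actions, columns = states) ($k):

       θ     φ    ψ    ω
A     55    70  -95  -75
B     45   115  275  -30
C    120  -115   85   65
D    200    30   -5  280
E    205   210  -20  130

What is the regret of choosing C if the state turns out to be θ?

Best payoff under θ is 205.
Regret = 205 − 120 = 85.

85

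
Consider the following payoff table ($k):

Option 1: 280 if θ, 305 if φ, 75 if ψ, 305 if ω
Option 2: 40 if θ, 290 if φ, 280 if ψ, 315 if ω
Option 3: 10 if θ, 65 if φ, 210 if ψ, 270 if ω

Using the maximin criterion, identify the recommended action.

Option 1

Row minima: Option 1=75, Option 2=40, Option 3=10
Best worst-case = 75 → Option 1.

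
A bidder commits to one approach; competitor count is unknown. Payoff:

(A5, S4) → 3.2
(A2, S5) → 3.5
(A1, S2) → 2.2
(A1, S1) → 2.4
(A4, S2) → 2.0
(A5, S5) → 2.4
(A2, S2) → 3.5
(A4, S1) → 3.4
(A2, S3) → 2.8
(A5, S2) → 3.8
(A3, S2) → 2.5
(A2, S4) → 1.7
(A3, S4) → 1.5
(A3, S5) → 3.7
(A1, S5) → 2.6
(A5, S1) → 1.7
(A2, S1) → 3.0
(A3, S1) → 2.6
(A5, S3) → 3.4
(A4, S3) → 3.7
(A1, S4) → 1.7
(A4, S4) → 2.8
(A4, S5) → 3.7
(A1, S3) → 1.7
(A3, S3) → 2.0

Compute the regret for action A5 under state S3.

Best payoff under S3 is 3.7.
Regret = 3.7 − 3.4 = 0.3.

0.3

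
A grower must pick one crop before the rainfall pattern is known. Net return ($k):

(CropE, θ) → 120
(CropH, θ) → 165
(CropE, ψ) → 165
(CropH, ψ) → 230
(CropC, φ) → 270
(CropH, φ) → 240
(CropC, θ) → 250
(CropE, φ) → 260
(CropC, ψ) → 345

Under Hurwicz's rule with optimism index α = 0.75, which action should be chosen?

CropC

CropC: 0.75·345 + 0.25·250 = 321.25
CropH: 0.75·240 + 0.25·165 = 221.25
CropE: 0.75·260 + 0.25·120 = 225
Highest Hurwicz score = 321.25 → CropC.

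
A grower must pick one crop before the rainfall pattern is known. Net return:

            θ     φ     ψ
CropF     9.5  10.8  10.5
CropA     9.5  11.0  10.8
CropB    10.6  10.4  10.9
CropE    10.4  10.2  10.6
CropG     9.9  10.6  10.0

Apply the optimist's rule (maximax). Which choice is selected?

CropA

Row maxima: CropF=10.8, CropA=11.0, CropB=10.9, CropE=10.6, CropG=10.6
Best best-case = 11.0 → CropA.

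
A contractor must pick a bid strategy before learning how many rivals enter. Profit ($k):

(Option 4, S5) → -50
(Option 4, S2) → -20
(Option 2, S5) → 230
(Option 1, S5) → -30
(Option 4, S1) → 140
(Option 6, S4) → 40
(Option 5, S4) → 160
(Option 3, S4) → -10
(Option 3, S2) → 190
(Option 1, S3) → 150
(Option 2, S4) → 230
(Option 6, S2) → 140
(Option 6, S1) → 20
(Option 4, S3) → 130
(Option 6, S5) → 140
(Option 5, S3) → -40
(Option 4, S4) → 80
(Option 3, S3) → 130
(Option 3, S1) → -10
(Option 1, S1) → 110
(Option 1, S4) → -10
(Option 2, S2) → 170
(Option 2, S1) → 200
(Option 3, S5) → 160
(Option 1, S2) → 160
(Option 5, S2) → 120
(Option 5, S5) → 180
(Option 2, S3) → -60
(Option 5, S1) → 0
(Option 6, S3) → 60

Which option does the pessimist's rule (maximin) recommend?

Row minima: Option 1=-30, Option 2=-60, Option 3=-10, Option 4=-50, Option 5=-40, Option 6=20
Best worst-case = 20 → Option 6.

Option 6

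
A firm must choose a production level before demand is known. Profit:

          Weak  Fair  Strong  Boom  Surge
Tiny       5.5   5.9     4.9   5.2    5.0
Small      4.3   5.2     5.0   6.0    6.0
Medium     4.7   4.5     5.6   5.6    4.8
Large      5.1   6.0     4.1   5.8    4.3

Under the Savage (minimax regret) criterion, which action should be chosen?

Column bests: Weak=5.5, Fair=6.0, Strong=5.6, Boom=6.0, Surge=6.0.
Tiny regrets: 0.0, 0.1, 0.7, 0.8, 1.0 → max 1.0
Small regrets: 1.2, 0.8, 0.6, 0.0, 0.0 → max 1.2
Medium regrets: 0.8, 1.5, 0.0, 0.4, 1.2 → max 1.5
Large regrets: 0.4, 0.0, 1.5, 0.2, 1.7 → max 1.7
Smallest max regret = 1.0 → Tiny.

Tiny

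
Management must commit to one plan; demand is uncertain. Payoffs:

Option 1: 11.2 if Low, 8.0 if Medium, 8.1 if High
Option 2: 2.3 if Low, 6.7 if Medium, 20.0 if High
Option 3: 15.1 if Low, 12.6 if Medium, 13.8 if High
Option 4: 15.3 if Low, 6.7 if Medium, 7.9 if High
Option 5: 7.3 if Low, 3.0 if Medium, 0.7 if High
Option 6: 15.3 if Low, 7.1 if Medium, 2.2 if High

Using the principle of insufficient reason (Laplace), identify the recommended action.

Option 3

Row averages: Option 1=9.1, Option 2=29/3, Option 3=83/6, Option 4=299/30, Option 5=11/3, Option 6=8.2
Highest average = 83/6 → Option 3.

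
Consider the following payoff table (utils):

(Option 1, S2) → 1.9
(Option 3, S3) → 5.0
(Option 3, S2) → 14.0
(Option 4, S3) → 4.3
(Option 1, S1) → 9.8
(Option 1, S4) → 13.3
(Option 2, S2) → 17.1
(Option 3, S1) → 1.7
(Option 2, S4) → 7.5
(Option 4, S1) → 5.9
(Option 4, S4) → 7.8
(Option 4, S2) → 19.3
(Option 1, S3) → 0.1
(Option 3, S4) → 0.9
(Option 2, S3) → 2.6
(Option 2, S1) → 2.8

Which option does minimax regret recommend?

Option 4

Column bests: S1=9.8, S2=19.3, S3=5.0, S4=13.3.
Option 1 regrets: 0.0, 17.4, 4.9, 0.0 → max 17.4
Option 2 regrets: 7.0, 2.2, 2.4, 5.8 → max 7.0
Option 3 regrets: 8.1, 5.3, 0.0, 12.4 → max 12.4
Option 4 regrets: 3.9, 0.0, 0.7, 5.5 → max 5.5
Smallest max regret = 5.5 → Option 4.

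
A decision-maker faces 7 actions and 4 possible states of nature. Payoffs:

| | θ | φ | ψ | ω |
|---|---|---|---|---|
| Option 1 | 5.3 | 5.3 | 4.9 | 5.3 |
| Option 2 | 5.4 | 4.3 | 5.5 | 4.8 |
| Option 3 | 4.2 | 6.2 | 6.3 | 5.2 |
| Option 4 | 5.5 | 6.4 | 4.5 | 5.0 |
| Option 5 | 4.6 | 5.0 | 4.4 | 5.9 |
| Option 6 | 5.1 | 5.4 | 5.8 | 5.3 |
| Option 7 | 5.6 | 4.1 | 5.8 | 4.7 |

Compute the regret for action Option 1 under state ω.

Best payoff under ω is 5.9.
Regret = 5.9 − 5.3 = 0.6.

0.6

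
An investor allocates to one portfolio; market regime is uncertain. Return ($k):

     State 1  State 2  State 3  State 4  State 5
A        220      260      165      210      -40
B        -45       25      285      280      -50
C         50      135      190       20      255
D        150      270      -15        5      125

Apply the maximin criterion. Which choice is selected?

C

Row minima: A=-40, B=-50, C=20, D=-15
Best worst-case = 20 → C.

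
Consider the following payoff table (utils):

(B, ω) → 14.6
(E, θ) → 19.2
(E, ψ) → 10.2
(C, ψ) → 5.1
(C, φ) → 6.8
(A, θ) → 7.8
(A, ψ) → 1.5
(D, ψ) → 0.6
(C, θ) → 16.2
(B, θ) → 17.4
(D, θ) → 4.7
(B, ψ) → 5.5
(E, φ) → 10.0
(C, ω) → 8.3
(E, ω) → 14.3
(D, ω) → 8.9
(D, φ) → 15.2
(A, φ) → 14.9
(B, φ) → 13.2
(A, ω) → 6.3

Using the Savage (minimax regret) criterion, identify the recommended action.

B

Column bests: θ=19.2, φ=15.2, ψ=10.2, ω=14.6.
A regrets: 11.4, 0.3, 8.7, 8.3 → max 11.4
B regrets: 1.8, 2.0, 4.7, 0.0 → max 4.7
C regrets: 3.0, 8.4, 5.1, 6.3 → max 8.4
D regrets: 14.5, 0.0, 9.6, 5.7 → max 14.5
E regrets: 0.0, 5.2, 0.0, 0.3 → max 5.2
Smallest max regret = 4.7 → B.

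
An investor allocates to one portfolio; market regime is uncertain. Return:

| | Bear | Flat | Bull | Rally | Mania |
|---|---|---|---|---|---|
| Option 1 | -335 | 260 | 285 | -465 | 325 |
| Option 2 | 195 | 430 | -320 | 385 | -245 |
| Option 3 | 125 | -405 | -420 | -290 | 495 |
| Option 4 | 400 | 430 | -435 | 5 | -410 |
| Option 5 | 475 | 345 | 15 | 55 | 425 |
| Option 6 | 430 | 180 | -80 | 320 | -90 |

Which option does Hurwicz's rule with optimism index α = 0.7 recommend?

Option 1: 0.7·325 + 0.3·(-465) = 88
Option 2: 0.7·430 + 0.3·(-320) = 205
Option 3: 0.7·495 + 0.3·(-420) = 220.5
Option 4: 0.7·430 + 0.3·(-435) = 170.5
Option 5: 0.7·475 + 0.3·15 = 337
Option 6: 0.7·430 + 0.3·(-90) = 274
Highest Hurwicz score = 337 → Option 5.

Option 5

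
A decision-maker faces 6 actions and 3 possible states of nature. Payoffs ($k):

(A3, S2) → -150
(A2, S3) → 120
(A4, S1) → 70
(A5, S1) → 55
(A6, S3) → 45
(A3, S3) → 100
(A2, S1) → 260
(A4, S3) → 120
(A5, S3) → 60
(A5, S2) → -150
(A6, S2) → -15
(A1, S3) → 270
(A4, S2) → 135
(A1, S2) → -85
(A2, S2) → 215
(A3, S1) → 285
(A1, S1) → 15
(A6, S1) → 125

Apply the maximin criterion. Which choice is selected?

A2

Row minima: A1=-85, A2=120, A3=-150, A4=70, A5=-150, A6=-15
Best worst-case = 120 → A2.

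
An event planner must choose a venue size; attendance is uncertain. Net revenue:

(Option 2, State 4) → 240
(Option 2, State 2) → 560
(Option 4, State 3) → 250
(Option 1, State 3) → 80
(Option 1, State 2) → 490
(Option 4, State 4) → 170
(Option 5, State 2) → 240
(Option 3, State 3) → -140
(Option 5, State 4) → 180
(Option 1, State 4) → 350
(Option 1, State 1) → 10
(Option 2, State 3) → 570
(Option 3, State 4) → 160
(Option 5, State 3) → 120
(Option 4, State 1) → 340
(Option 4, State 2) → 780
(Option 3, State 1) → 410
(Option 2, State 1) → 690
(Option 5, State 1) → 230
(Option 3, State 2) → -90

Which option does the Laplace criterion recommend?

Row averages: Option 1=232.5, Option 2=515, Option 3=85, Option 4=385, Option 5=192.5
Highest average = 515 → Option 2.

Option 2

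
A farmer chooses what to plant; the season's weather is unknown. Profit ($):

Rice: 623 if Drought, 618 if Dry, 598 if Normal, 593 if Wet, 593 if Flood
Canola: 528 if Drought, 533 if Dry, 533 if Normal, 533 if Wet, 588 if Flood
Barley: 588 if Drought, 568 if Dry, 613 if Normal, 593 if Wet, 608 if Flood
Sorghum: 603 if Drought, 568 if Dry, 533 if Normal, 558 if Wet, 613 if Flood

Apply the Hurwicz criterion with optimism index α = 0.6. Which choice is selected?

Rice

Rice: 0.6·623 + 0.4·593 = 611
Canola: 0.6·588 + 0.4·528 = 564
Barley: 0.6·613 + 0.4·568 = 595
Sorghum: 0.6·613 + 0.4·533 = 581
Highest Hurwicz score = 611 → Rice.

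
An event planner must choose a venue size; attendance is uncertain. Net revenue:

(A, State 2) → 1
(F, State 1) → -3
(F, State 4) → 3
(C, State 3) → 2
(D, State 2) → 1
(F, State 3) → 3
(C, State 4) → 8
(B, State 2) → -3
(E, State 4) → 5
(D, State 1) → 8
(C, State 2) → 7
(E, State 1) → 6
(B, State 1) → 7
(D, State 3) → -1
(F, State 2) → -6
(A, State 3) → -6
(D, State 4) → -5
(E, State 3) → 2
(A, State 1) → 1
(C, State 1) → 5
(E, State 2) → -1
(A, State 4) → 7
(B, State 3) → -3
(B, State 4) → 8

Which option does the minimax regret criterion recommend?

C

Column bests: State 1=8, State 2=7, State 3=3, State 4=8.
A regrets: 7, 6, 9, 1 → max 9
B regrets: 1, 10, 6, 0 → max 10
C regrets: 3, 0, 1, 0 → max 3
D regrets: 0, 6, 4, 13 → max 13
E regrets: 2, 8, 1, 3 → max 8
F regrets: 11, 13, 0, 5 → max 13
Smallest max regret = 3 → C.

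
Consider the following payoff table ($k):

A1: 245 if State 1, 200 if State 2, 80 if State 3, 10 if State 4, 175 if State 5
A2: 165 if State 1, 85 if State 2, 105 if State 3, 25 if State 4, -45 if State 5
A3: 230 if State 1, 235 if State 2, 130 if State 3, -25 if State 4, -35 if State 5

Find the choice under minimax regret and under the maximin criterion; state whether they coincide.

Column bests: State 1=245, State 2=235, State 3=130, State 4=25, State 5=175.
A1 regrets: 0, 35, 50, 15, 0 → max 50
A2 regrets: 80, 150, 25, 0, 220 → max 220
A3 regrets: 15, 0, 0, 50, 210 → max 210
Smallest max regret = 50 → A1.
Row minima: A1=10, A2=-45, A3=-35
Best worst-case = 10 → A1.

minimax regret → A1; maximin → A1 (agree)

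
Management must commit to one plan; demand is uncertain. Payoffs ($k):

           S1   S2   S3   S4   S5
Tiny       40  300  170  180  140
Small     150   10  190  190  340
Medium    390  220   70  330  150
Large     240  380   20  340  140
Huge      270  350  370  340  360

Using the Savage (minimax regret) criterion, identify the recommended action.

Huge

Column bests: S1=390, S2=380, S3=370, S4=340, S5=360.
Tiny regrets: 350, 80, 200, 160, 220 → max 350
Small regrets: 240, 370, 180, 150, 20 → max 370
Medium regrets: 0, 160, 300, 10, 210 → max 300
Large regrets: 150, 0, 350, 0, 220 → max 350
Huge regrets: 120, 30, 0, 0, 0 → max 120
Smallest max regret = 120 → Huge.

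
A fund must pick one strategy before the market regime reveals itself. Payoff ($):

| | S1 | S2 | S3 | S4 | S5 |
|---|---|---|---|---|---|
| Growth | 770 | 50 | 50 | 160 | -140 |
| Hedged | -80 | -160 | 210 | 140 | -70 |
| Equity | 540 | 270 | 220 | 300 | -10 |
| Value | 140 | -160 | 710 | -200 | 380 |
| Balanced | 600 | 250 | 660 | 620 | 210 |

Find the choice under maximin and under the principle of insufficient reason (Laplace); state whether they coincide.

maximin → Balanced; laplace → Balanced (agree)

Row minima: Growth=-140, Hedged=-160, Equity=-10, Value=-200, Balanced=210
Best worst-case = 210 → Balanced.
Row averages: Growth=178, Hedged=8, Equity=264, Value=174, Balanced=468
Highest average = 468 → Balanced.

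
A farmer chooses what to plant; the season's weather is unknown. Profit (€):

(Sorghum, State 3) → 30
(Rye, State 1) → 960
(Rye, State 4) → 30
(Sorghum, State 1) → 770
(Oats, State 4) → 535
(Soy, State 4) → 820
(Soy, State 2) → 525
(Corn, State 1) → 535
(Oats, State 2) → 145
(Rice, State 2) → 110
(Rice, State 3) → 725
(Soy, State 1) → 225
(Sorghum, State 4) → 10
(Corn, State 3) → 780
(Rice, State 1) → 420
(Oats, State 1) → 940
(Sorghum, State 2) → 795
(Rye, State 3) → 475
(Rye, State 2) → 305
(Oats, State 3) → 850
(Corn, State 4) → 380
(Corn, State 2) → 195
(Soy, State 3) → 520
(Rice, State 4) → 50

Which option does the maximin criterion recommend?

Soy

Row minima: Oats=145, Corn=195, Soy=225, Rye=30, Sorghum=10, Rice=50
Best worst-case = 225 → Soy.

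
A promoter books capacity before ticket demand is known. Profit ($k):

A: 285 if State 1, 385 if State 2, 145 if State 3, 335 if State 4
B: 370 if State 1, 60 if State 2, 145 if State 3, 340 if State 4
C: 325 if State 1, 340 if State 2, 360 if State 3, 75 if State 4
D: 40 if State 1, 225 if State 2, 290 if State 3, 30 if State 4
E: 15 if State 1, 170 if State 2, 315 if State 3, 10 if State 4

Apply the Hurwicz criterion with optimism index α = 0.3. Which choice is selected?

A

A: 0.3·385 + 0.7·145 = 217
B: 0.3·370 + 0.7·60 = 153
C: 0.3·360 + 0.7·75 = 160.5
D: 0.3·290 + 0.7·30 = 108
E: 0.3·315 + 0.7·10 = 101.5
Highest Hurwicz score = 217 → A.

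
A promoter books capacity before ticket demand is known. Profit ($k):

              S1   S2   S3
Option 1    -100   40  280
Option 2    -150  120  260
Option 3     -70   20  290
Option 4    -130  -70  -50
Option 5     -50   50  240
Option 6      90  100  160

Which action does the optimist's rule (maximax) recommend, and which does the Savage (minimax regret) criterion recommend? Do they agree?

maximax → Option 3; minimax regret → Option 6 (disagree)

Row maxima: Option 1=280, Option 2=260, Option 3=290, Option 4=-50, Option 5=240, Option 6=160
Best best-case = 290 → Option 3.
Column bests: S1=90, S2=120, S3=290.
Option 1 regrets: 190, 80, 10 → max 190
Option 2 regrets: 240, 0, 30 → max 240
Option 3 regrets: 160, 100, 0 → max 160
Option 4 regrets: 220, 190, 340 → max 340
Option 5 regrets: 140, 70, 50 → max 140
Option 6 regrets: 0, 20, 130 → max 130
Smallest max regret = 130 → Option 6.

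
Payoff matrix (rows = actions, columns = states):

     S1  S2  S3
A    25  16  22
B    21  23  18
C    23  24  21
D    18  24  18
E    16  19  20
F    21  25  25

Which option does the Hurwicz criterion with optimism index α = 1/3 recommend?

F

A: 1/3·25 + 2/3·16 = 19
B: 1/3·23 + 2/3·18 = 59/3
C: 1/3·24 + 2/3·21 = 22
D: 1/3·24 + 2/3·18 = 20
E: 1/3·20 + 2/3·16 = 52/3
F: 1/3·25 + 2/3·21 = 67/3
Highest Hurwicz score = 67/3 → F.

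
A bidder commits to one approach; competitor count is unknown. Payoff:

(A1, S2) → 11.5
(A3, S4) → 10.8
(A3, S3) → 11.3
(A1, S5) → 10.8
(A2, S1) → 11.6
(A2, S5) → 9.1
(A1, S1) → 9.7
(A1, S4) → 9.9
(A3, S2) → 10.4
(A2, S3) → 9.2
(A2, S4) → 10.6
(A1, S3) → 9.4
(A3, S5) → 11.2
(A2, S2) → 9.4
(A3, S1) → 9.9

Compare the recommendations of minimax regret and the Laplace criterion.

Column bests: S1=11.6, S2=11.5, S3=11.3, S4=10.8, S5=11.2.
A1 regrets: 1.9, 0.0, 1.9, 0.9, 0.4 → max 1.9
A2 regrets: 0.0, 2.1, 2.1, 0.2, 2.1 → max 2.1
A3 regrets: 1.7, 1.1, 0.0, 0.0, 0.0 → max 1.7
Smallest max regret = 1.7 → A3.
Row averages: A1=10.26, A2=9.98, A3=10.72
Highest average = 10.72 → A3.

minimax regret → A3; laplace → A3 (agree)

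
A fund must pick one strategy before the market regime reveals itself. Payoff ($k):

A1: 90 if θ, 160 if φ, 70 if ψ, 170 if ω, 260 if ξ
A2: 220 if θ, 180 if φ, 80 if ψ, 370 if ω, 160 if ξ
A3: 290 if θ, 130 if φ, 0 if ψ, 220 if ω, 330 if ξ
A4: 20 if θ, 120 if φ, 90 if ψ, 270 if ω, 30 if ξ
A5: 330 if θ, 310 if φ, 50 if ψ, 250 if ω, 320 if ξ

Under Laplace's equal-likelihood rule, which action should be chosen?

Row averages: A1=150, A2=202, A3=194, A4=106, A5=252
Highest average = 252 → A5.

A5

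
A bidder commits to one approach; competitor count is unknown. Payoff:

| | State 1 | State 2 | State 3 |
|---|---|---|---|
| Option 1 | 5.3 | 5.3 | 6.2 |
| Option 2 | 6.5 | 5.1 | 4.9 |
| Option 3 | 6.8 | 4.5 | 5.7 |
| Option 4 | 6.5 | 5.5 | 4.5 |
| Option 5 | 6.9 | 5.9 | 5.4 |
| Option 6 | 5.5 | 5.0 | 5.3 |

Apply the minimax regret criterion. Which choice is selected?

Column bests: State 1=6.9, State 2=5.9, State 3=6.2.
Option 1 regrets: 1.6, 0.6, 0.0 → max 1.6
Option 2 regrets: 0.4, 0.8, 1.3 → max 1.3
Option 3 regrets: 0.1, 1.4, 0.5 → max 1.4
Option 4 regrets: 0.4, 0.4, 1.7 → max 1.7
Option 5 regrets: 0.0, 0.0, 0.8 → max 0.8
Option 6 regrets: 1.4, 0.9, 0.9 → max 1.4
Smallest max regret = 0.8 → Option 5.

Option 5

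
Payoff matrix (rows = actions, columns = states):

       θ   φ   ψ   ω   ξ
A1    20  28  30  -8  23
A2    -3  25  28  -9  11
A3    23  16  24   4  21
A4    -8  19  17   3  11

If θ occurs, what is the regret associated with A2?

Best payoff under θ is 23.
Regret = 23 − (-3) = 26.

26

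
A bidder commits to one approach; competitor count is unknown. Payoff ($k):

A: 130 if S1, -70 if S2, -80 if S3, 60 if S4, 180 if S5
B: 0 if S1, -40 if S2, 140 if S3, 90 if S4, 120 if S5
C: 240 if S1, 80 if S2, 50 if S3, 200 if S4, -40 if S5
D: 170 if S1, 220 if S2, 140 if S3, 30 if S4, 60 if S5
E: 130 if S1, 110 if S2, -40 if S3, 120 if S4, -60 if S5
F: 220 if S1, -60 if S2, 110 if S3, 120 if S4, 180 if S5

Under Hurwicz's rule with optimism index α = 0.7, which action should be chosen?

A: 0.7·180 + 0.3·(-80) = 102
B: 0.7·140 + 0.3·(-40) = 86
C: 0.7·240 + 0.3·(-40) = 156
D: 0.7·220 + 0.3·30 = 163
E: 0.7·130 + 0.3·(-60) = 73
F: 0.7·220 + 0.3·(-60) = 136
Highest Hurwicz score = 163 → D.

D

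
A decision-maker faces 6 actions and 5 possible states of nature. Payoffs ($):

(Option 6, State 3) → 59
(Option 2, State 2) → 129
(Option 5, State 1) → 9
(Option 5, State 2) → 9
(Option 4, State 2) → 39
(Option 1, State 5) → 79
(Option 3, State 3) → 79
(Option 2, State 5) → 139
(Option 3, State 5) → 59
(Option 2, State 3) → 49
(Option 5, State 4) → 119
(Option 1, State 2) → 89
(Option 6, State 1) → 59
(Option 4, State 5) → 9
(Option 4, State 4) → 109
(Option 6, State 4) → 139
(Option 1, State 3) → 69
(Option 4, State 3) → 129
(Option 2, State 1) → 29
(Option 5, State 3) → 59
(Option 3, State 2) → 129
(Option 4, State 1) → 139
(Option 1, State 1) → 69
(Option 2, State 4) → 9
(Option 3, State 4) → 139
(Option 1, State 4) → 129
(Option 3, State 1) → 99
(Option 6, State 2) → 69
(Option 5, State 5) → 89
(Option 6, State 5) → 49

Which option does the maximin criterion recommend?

Option 1

Row minima: Option 1=69, Option 2=9, Option 3=59, Option 4=9, Option 5=9, Option 6=49
Best worst-case = 69 → Option 1.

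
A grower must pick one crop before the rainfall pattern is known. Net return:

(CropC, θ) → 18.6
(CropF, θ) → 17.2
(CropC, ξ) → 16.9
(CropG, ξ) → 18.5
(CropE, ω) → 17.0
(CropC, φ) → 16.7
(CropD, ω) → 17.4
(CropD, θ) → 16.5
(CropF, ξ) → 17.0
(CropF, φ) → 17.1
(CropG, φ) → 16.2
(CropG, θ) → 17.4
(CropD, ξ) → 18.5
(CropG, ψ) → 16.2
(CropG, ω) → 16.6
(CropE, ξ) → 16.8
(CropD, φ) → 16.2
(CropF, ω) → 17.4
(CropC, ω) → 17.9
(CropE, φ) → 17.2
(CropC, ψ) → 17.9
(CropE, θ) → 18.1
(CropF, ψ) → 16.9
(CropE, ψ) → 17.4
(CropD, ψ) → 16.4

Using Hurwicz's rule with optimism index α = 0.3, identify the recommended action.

CropC

CropG: 0.3·18.5 + 0.7·16.2 = 16.89
CropC: 0.3·18.6 + 0.7·16.7 = 17.27
CropE: 0.3·18.1 + 0.7·16.8 = 17.19
CropD: 0.3·18.5 + 0.7·16.2 = 16.89
CropF: 0.3·17.4 + 0.7·16.9 = 17.05
Highest Hurwicz score = 17.27 → CropC.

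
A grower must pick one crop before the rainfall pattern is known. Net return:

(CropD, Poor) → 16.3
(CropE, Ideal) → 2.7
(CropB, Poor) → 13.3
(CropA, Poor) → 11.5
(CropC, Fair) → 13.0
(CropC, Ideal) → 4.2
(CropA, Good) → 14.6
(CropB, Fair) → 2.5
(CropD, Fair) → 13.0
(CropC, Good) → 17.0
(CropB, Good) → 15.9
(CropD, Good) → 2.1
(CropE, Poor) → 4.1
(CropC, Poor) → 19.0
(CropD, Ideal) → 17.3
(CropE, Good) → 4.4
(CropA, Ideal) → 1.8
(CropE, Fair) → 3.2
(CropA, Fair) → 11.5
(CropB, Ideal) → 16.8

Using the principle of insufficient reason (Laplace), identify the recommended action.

CropC

Row averages: CropB=12.125, CropA=9.85, CropE=3.6, CropD=12.175, CropC=13.3
Highest average = 13.3 → CropC.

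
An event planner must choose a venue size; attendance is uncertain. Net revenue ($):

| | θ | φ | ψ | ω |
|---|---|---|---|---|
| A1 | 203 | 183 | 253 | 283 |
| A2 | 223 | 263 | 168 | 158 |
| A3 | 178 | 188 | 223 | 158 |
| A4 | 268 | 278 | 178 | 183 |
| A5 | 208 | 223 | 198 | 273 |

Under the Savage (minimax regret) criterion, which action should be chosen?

A5

Column bests: θ=268, φ=278, ψ=253, ω=283.
A1 regrets: 65, 95, 0, 0 → max 95
A2 regrets: 45, 15, 85, 125 → max 125
A3 regrets: 90, 90, 30, 125 → max 125
A4 regrets: 0, 0, 75, 100 → max 100
A5 regrets: 60, 55, 55, 10 → max 60
Smallest max regret = 60 → A5.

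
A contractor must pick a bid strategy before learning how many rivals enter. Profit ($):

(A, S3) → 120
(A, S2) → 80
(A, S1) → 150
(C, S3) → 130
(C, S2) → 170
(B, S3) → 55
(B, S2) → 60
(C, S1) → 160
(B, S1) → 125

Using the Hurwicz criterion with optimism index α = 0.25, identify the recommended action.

C

A: 0.25·150 + 0.75·80 = 97.5
B: 0.25·125 + 0.75·55 = 72.5
C: 0.25·170 + 0.75·130 = 140
Highest Hurwicz score = 140 → C.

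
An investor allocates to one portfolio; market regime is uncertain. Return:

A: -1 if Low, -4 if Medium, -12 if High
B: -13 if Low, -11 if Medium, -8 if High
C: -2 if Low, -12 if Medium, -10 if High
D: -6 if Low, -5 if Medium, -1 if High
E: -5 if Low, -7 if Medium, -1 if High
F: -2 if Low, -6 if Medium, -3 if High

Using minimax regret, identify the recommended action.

Column bests: Low=-1, Medium=-4, High=-1.
A regrets: 0, 0, 11 → max 11
B regrets: 12, 7, 7 → max 12
C regrets: 1, 8, 9 → max 9
D regrets: 5, 1, 0 → max 5
E regrets: 4, 3, 0 → max 4
F regrets: 1, 2, 2 → max 2
Smallest max regret = 2 → F.

F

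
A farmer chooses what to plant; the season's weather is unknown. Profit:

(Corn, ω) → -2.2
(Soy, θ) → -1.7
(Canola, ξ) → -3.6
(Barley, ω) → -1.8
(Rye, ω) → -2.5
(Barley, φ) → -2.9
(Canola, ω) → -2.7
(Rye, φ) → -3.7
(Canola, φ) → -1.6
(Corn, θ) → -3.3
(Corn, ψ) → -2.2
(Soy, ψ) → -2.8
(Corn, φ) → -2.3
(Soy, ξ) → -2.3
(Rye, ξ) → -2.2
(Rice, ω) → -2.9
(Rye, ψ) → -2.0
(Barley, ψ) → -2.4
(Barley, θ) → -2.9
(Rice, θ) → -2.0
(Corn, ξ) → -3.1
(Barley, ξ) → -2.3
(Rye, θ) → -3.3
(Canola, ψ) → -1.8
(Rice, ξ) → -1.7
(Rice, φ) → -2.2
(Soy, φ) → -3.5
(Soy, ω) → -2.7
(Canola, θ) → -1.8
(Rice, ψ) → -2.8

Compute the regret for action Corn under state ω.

Best payoff under ω is -1.8.
Regret = -1.8 − (-2.2) = 0.4.

0.4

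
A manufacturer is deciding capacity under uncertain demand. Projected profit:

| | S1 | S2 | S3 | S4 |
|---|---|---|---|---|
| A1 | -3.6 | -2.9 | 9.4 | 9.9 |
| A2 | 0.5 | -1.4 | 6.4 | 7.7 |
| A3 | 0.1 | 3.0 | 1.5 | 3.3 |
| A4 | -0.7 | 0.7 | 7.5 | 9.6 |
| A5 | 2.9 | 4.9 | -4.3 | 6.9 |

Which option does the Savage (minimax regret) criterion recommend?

A4

Column bests: S1=2.9, S2=4.9, S3=9.4, S4=9.9.
A1 regrets: 6.5, 7.8, 0.0, 0.0 → max 7.8
A2 regrets: 2.4, 6.3, 3.0, 2.2 → max 6.3
A3 regrets: 2.8, 1.9, 7.9, 6.6 → max 7.9
A4 regrets: 3.6, 4.2, 1.9, 0.3 → max 4.2
A5 regrets: 0.0, 0.0, 13.7, 3.0 → max 13.7
Smallest max regret = 4.2 → A4.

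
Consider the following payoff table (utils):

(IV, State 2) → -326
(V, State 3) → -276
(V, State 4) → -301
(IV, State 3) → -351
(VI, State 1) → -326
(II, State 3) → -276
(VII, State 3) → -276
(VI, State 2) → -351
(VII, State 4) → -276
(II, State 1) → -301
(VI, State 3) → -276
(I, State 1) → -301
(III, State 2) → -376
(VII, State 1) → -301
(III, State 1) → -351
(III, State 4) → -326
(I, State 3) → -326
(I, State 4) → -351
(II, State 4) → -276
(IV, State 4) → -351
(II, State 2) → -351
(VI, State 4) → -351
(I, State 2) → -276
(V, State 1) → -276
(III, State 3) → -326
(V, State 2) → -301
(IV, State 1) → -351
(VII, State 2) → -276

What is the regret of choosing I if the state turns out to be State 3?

50

Best payoff under State 3 is -276.
Regret = -276 − (-326) = 50.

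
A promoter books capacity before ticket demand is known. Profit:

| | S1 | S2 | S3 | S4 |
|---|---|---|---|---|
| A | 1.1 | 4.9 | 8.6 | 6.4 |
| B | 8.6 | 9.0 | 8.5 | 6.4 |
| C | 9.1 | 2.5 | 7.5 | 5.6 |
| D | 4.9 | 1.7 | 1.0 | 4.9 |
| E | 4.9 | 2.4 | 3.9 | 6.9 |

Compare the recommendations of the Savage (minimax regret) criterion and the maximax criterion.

minimax regret → B; maximax → C (disagree)

Column bests: S1=9.1, S2=9.0, S3=8.6, S4=6.9.
A regrets: 8.0, 4.1, 0.0, 0.5 → max 8.0
B regrets: 0.5, 0.0, 0.1, 0.5 → max 0.5
C regrets: 0.0, 6.5, 1.1, 1.3 → max 6.5
D regrets: 4.2, 7.3, 7.6, 2.0 → max 7.6
E regrets: 4.2, 6.6, 4.7, 0.0 → max 6.6
Smallest max regret = 0.5 → B.
Row maxima: A=8.6, B=9.0, C=9.1, D=4.9, E=6.9
Best best-case = 9.1 → C.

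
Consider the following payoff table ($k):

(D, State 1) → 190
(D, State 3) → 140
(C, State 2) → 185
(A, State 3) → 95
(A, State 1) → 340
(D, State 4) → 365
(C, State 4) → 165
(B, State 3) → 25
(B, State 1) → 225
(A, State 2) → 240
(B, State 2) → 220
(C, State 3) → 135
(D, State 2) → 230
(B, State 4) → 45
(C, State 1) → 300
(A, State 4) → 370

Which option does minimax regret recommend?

A

Column bests: State 1=340, State 2=240, State 3=140, State 4=370.
A regrets: 0, 0, 45, 0 → max 45
B regrets: 115, 20, 115, 325 → max 325
C regrets: 40, 55, 5, 205 → max 205
D regrets: 150, 10, 0, 5 → max 150
Smallest max regret = 45 → A.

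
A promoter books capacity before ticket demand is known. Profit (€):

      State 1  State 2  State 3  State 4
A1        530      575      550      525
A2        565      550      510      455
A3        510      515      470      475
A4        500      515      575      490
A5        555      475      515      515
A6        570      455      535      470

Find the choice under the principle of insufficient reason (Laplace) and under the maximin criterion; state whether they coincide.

Row averages: A1=545, A2=520, A3=492.5, A4=520, A5=515, A6=507.5
Highest average = 545 → A1.
Row minima: A1=525, A2=455, A3=470, A4=490, A5=475, A6=455
Best worst-case = 525 → A1.

laplace → A1; maximin → A1 (agree)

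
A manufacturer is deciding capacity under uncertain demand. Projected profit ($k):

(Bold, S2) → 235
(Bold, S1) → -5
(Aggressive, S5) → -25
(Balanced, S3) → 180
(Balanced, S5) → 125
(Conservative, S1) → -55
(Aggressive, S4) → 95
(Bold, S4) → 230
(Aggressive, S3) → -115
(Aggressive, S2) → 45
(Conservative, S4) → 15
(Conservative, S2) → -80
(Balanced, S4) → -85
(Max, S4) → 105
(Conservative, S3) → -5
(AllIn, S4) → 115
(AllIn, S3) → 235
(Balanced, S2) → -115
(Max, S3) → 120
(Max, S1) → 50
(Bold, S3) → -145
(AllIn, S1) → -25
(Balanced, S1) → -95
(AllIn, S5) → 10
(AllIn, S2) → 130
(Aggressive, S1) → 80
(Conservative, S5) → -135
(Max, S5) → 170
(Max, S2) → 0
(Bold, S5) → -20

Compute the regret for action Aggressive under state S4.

Best payoff under S4 is 230.
Regret = 230 − 95 = 135.

135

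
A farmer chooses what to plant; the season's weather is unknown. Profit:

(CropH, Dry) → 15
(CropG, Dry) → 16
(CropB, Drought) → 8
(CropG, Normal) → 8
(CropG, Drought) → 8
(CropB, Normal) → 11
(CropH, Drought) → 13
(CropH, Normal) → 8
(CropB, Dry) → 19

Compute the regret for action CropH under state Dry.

4

Best payoff under Dry is 19.
Regret = 19 − 15 = 4.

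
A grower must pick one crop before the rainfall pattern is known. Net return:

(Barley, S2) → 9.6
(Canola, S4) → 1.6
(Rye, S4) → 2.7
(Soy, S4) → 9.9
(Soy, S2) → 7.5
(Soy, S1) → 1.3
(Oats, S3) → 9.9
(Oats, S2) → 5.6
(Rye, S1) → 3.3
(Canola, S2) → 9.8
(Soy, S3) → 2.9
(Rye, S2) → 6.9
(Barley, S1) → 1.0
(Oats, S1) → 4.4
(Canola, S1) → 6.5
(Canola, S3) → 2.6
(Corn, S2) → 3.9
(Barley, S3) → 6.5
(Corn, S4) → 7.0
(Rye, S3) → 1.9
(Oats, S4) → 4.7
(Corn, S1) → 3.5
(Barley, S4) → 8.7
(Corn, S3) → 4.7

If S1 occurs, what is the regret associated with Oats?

Best payoff under S1 is 6.5.
Regret = 6.5 − 4.4 = 2.1.

2.1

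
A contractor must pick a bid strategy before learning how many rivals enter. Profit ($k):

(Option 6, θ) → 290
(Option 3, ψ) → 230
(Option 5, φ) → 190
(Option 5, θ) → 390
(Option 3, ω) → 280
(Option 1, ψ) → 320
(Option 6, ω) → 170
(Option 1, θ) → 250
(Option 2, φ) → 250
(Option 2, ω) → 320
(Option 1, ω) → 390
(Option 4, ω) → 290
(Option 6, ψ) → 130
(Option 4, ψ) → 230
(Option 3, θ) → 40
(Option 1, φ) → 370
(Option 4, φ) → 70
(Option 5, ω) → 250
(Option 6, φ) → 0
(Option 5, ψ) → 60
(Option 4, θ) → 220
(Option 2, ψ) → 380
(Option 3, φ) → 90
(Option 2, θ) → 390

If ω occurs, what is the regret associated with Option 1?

Best payoff under ω is 390.
Regret = 390 − 390 = 0.

0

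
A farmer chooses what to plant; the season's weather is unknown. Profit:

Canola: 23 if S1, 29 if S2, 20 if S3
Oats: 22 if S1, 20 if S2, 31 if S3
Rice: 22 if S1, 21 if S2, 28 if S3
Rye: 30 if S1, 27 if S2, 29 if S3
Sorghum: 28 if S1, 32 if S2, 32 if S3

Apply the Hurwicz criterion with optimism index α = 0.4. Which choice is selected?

Sorghum

Canola: 0.4·29 + 0.6·20 = 23.6
Oats: 0.4·31 + 0.6·20 = 24.4
Rice: 0.4·28 + 0.6·21 = 23.8
Rye: 0.4·30 + 0.6·27 = 28.2
Sorghum: 0.4·32 + 0.6·28 = 29.6
Highest Hurwicz score = 29.6 → Sorghum.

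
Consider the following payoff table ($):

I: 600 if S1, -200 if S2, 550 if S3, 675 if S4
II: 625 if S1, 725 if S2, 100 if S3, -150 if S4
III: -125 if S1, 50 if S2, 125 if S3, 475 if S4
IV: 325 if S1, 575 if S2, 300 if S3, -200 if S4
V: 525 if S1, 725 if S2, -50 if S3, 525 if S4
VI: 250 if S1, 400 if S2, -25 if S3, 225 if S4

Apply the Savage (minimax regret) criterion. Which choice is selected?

VI

Column bests: S1=625, S2=725, S3=550, S4=675.
I regrets: 25, 925, 0, 0 → max 925
II regrets: 0, 0, 450, 825 → max 825
III regrets: 750, 675, 425, 200 → max 750
IV regrets: 300, 150, 250, 875 → max 875
V regrets: 100, 0, 600, 150 → max 600
VI regrets: 375, 325, 575, 450 → max 575
Smallest max regret = 575 → VI.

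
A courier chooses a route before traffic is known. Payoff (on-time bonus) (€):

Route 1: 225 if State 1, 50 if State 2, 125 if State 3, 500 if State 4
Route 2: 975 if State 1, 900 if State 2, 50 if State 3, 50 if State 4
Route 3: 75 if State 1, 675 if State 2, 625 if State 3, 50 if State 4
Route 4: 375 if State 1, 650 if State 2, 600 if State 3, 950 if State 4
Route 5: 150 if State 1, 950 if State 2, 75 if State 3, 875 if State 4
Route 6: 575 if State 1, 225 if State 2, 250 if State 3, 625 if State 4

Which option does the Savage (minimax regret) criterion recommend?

Column bests: State 1=975, State 2=950, State 3=625, State 4=950.
Route 1 regrets: 750, 900, 500, 450 → max 900
Route 2 regrets: 0, 50, 575, 900 → max 900
Route 3 regrets: 900, 275, 0, 900 → max 900
Route 4 regrets: 600, 300, 25, 0 → max 600
Route 5 regrets: 825, 0, 550, 75 → max 825
Route 6 regrets: 400, 725, 375, 325 → max 725
Smallest max regret = 600 → Route 4.

Route 4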